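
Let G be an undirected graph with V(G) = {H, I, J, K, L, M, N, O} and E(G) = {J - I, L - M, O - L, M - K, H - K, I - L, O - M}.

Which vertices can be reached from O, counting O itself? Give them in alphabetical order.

Start at O.
Its neighbours: L, M.
Then their neighbours: I, K.
Then next layer: H, J.
Nothing further is reachable.

H, I, J, K, L, M, O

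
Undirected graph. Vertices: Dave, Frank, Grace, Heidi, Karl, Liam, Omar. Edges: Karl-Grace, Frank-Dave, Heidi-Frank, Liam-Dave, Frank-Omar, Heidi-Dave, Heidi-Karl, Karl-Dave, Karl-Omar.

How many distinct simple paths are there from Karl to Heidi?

Karl–Dave–Frank–Heidi
Karl–Dave–Heidi
Karl–Heidi
Karl–Omar–Frank–Dave–Heidi
Karl–Omar–Frank–Heidi

5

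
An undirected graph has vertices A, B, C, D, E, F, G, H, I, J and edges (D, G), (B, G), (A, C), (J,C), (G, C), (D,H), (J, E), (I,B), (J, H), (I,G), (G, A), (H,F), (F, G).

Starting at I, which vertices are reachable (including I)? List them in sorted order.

A, B, C, D, E, F, G, H, I, J

Start at I.
Its neighbours: B, G.
Then their neighbours: A, C, D, F.
Then next layer: H, J.
Then next layer: E.
Every vertex is now reached.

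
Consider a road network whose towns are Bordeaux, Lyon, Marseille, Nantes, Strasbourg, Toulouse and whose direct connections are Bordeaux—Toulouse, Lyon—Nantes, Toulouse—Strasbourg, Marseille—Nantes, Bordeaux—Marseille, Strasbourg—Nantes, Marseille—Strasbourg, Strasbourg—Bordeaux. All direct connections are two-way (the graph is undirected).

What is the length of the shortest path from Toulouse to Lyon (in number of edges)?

3

Distance 0: Toulouse.
Distance 1: Bordeaux, Strasbourg.
Distance 2: Marseille, Nantes.
Distance 3: Lyon — contains Lyon.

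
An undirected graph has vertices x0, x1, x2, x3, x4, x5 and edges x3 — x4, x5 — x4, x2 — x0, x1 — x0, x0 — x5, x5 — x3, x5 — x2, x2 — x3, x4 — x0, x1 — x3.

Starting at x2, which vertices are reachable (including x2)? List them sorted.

x0, x1, x2, x3, x4, x5

Start at x2.
Its neighbours: x0, x3, x5.
Then their neighbours: x1, x4.
Every vertex is now reached.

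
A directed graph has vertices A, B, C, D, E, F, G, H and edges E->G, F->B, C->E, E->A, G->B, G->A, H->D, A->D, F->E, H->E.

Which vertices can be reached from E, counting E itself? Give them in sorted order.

A, B, D, E, G

Start at E.
Its neighbours: A, G.
Then their neighbours: B, D.
Nothing further is reachable.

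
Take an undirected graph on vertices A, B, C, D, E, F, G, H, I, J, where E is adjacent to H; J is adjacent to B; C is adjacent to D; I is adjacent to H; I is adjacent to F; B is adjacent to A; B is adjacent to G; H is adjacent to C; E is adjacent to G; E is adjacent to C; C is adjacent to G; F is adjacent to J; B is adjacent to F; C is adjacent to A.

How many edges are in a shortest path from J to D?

Distance 0: J.
Distance 1: B, F.
Distance 2: A, G, I.
Distance 3: C, E, H.
Distance 4: D — contains D.

4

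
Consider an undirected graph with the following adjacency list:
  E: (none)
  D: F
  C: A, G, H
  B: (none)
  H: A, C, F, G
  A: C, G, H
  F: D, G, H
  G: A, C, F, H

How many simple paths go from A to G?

7

A–C–G
A–C–H–F–G
A–C–H–G
A–G
A–H–C–G
A–H–F–G
A–H–G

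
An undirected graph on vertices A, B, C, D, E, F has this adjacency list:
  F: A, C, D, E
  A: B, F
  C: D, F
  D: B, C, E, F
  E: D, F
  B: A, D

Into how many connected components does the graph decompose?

1

From A: component {A, B, C, D, E, F}.
That's 1 component.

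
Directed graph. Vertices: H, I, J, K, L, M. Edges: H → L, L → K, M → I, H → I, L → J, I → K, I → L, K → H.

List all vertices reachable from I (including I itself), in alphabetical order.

Start at I.
Its neighbours: K, L.
Then their neighbours: H, J.
Nothing further is reachable.

H, I, J, K, L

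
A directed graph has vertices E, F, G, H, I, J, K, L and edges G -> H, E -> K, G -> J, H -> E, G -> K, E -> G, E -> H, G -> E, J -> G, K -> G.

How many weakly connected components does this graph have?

From E: component {E, G, H, J, K}.
From F: component {F}.
From I: component {I}.
From L: component {L}.
That's 4 components.

4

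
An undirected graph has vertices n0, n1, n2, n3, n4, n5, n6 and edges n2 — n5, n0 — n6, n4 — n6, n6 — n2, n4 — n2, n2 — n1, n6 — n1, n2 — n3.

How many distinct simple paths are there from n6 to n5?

3

n6–n1–n2–n5
n6–n2–n5
n6–n4–n2–n5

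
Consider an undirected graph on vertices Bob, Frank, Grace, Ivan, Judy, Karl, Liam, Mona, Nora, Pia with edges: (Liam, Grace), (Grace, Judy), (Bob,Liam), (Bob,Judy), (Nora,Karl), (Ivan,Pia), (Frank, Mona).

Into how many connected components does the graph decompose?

4

From Bob: component {Bob, Grace, Judy, Liam}.
From Frank: component {Frank, Mona}.
From Ivan: component {Ivan, Pia}.
From Karl: component {Karl, Nora}.
That's 4 components.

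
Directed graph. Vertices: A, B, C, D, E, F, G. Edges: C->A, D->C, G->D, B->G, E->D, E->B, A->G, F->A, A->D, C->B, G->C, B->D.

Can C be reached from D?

Explore from D.
Distance 1: reach C.
Found C.

Yes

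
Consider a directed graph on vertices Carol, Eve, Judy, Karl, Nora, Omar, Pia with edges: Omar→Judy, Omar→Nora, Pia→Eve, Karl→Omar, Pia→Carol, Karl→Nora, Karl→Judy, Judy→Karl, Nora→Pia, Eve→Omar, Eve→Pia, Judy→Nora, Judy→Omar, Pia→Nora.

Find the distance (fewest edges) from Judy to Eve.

Distance 0: Judy.
Distance 1: Karl, Nora, Omar.
Distance 2: Pia.
Distance 3: Carol, Eve — contains Eve.

3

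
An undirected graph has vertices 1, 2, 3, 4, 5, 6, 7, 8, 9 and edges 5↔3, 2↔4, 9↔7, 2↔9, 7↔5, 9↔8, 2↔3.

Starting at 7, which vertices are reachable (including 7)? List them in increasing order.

Start at 7.
Its neighbours: 5, 9.
Then their neighbours: 2, 3, 8.
Then next layer: 4.
Nothing further is reachable.

2, 3, 4, 5, 7, 8, 9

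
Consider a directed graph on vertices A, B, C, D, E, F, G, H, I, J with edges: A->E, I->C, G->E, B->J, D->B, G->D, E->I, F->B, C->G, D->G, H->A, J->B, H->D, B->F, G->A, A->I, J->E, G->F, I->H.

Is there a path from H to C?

Explore from H.
Distance 1: reach A, D.
Distance 2: reach B, E, G, I.
Distance 3: reach C, F, J.
Found C.

Yes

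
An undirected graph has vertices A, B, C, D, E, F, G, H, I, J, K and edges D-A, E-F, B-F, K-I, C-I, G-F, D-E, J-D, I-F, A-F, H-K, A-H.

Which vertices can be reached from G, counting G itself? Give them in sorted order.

Start at G.
Its neighbours: F.
Then their neighbours: A, B, E, I.
Then next layer: C, D, H, K.
Then next layer: J.
Every vertex is now reached.

A, B, C, D, E, F, G, H, I, J, K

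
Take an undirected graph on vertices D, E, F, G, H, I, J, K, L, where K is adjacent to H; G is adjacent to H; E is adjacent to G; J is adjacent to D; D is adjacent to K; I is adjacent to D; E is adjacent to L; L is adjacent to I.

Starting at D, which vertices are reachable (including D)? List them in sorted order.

D, E, G, H, I, J, K, L

Start at D.
Its neighbours: I, J, K.
Then their neighbours: H, L.
Then next layer: E, G.
Nothing further is reachable.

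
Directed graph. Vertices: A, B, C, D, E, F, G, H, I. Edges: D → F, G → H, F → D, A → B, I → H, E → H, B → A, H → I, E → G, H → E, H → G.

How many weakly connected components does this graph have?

From A: component {A, B}.
From C: component {C}.
From D: component {D, F}.
From E: component {E, G, H, I}.
That's 4 components.

4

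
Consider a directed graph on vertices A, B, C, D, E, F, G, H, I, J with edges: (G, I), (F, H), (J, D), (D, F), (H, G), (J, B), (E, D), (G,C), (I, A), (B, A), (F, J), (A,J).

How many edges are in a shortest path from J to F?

2

Distance 0: J.
Distance 1: B, D.
Distance 2: A, F — contains F.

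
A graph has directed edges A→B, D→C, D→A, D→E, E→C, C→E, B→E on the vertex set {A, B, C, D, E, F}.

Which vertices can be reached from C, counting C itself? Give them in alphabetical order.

C, E

Start at C.
Its neighbours: E.
Nothing further is reachable.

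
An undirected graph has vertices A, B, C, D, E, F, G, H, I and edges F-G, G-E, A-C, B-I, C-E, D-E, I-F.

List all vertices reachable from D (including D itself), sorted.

Start at D.
Its neighbours: E.
Then their neighbours: C, G.
Then next layer: A, F.
Then next layer: I.
Then next layer: B.
Nothing further is reachable.

A, B, C, D, E, F, G, I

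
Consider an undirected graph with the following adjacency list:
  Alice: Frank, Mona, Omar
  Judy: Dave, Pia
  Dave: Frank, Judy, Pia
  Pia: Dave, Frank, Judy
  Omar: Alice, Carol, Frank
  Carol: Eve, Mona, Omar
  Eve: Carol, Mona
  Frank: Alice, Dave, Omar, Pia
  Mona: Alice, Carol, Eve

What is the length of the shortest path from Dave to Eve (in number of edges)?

Distance 0: Dave.
Distance 1: Frank, Judy, Pia.
Distance 2: Alice, Omar.
Distance 3: Carol, Mona.
Distance 4: Eve — contains Eve.

4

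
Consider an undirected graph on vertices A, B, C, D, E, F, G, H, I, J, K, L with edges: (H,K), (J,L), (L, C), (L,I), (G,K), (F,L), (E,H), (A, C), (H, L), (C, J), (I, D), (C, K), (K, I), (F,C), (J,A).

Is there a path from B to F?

No

B has no edges, so nothing is reachable from it.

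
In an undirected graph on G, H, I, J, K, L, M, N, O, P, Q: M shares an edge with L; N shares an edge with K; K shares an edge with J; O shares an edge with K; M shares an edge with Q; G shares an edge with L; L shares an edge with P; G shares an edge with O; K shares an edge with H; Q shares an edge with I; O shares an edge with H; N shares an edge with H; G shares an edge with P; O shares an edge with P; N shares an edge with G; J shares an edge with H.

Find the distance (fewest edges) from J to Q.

Distance 0: J.
Distance 1: H, K.
Distance 2: N, O.
Distance 3: G, P.
Distance 4: L.
Distance 5: M.
Distance 6: Q — contains Q.

6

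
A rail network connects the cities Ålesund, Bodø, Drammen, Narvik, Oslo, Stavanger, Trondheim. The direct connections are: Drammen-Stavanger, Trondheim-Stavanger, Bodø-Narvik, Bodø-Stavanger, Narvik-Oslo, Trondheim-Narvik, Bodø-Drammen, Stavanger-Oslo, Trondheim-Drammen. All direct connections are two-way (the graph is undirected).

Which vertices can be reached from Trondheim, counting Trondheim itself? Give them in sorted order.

Bodø, Drammen, Narvik, Oslo, Stavanger, Trondheim

Start at Trondheim.
Its neighbours: Drammen, Narvik, Stavanger.
Then their neighbours: Bodø, Oslo.
Nothing further is reachable.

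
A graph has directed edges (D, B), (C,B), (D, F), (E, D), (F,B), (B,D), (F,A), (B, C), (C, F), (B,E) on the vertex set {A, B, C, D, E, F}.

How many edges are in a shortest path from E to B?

Distance 0: E.
Distance 1: D.
Distance 2: B, F — contains B.

2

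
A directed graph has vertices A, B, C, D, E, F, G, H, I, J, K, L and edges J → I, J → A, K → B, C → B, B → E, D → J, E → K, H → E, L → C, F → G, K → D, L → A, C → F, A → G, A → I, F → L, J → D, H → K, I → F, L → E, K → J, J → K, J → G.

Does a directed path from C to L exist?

Explore from C.
Distance 1: reach B, F.
Distance 2: reach E, G, L.
Found L.

Yes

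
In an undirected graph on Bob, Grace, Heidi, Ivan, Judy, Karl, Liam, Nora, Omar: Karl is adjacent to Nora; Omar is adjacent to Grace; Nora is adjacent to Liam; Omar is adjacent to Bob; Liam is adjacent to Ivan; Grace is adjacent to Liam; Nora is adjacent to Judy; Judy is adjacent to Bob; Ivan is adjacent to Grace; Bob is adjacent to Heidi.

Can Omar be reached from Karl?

Explore from Karl.
Distance 1: reach Nora.
Distance 2: reach Judy, Liam.
Distance 3: reach Bob, Grace, Ivan.
Distance 4: reach Heidi, Omar.
Found Omar.

Yes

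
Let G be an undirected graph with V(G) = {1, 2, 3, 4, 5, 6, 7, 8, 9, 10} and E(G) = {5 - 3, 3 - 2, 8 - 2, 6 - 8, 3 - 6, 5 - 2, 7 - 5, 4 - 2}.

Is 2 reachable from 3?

Explore from 3.
Distance 1: reach 2, 5, 6.
Found 2.

Yes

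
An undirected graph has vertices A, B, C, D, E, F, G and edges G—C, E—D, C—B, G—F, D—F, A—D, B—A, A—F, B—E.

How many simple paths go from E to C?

7

E–B–A–D–F–G–C
E–B–A–F–G–C
E–B–C
E–D–A–B–C
E–D–A–F–G–C
E–D–F–A–B–C
E–D–F–G–C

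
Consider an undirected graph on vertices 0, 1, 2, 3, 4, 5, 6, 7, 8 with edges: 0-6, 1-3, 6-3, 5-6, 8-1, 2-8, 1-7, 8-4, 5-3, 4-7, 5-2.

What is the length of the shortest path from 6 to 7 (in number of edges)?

3

Distance 0: 6.
Distance 1: 0, 3, 5.
Distance 2: 1, 2.
Distance 3: 7, 8 — contains 7.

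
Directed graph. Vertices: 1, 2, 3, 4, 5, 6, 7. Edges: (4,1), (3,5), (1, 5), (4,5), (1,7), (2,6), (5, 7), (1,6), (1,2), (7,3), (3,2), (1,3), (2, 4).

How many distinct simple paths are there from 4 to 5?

4

4→1→3→5
4→1→5
4→1→7→3→5
4→5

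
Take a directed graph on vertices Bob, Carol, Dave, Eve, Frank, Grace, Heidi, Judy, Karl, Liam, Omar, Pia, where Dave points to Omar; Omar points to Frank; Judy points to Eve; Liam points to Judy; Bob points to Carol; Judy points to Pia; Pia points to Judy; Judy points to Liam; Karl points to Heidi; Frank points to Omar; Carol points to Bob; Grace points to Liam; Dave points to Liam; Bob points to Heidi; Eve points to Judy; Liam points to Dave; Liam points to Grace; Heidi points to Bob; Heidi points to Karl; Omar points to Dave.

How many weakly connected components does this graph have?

2

From Bob: component {Bob, Carol, Heidi, Karl}.
From Dave: component {Dave, Eve, Frank, Grace, Judy, Liam, Omar, Pia}.
That's 2 components.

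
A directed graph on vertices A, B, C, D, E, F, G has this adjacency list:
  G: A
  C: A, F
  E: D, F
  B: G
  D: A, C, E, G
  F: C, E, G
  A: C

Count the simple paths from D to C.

D→A→C
D→C
D→E→F→C
D→E→F→G→A→C
D→G→A→C

5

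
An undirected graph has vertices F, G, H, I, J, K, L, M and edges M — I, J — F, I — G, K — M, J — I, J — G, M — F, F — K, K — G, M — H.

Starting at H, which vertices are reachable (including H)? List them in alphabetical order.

F, G, H, I, J, K, M

Start at H.
Its neighbours: M.
Then their neighbours: F, I, K.
Then next layer: G, J.
Nothing further is reachable.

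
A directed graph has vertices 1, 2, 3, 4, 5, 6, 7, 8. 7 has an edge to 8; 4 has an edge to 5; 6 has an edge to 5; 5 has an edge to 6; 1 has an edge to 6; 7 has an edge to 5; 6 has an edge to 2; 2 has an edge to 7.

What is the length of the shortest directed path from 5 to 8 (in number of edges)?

Distance 0: 5.
Distance 1: 6.
Distance 2: 2.
Distance 3: 7.
Distance 4: 8 — contains 8.

4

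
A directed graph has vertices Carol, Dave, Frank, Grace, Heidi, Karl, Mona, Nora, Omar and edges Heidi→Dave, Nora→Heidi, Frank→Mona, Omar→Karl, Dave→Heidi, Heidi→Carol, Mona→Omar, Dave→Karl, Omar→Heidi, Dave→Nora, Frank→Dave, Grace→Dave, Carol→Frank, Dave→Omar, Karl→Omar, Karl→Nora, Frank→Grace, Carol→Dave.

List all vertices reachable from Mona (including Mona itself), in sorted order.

Carol, Dave, Frank, Grace, Heidi, Karl, Mona, Nora, Omar

Start at Mona.
Its neighbours: Omar.
Then their neighbours: Heidi, Karl.
Then next layer: Carol, Dave, Nora.
Then next layer: Frank.
Then next layer: Grace.
Every vertex is now reached.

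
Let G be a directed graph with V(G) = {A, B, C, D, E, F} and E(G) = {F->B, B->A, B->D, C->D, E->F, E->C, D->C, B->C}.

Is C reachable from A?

A has no outgoing edges, so nothing is reachable from it.

No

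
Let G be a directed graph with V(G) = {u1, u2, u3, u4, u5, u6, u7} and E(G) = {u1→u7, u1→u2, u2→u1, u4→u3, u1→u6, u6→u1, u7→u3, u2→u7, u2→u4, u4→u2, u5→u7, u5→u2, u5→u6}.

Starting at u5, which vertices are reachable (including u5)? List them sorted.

u1, u2, u3, u4, u5, u6, u7

Start at u5.
Its neighbours: u2, u6, u7.
Then their neighbours: u1, u3, u4.
Every vertex is now reached.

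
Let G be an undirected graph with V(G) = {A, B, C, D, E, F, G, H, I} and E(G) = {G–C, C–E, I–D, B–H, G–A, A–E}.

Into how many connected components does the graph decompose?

From A: component {A, C, E, G}.
From B: component {B, H}.
From D: component {D, I}.
From F: component {F}.
That's 4 components.

4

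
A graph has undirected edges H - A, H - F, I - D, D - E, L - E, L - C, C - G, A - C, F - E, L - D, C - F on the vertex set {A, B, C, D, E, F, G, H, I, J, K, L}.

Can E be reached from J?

J has no edges, so nothing is reachable from it.

No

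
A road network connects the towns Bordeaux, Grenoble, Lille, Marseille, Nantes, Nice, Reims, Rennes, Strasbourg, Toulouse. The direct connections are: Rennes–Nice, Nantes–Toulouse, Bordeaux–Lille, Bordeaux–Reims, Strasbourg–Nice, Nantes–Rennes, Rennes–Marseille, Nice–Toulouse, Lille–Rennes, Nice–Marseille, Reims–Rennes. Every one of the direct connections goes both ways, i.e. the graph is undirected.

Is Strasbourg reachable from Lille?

Explore from Lille.
Distance 1: reach Bordeaux, Rennes.
Distance 2: reach Marseille, Nantes, Nice, Reims.
Distance 3: reach Strasbourg, Toulouse.
Found Strasbourg.

Yes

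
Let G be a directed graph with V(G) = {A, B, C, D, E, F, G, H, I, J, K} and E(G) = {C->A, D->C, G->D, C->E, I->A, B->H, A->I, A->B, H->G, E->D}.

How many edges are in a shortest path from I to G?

4

Distance 0: I.
Distance 1: A.
Distance 2: B.
Distance 3: H.
Distance 4: G — contains G.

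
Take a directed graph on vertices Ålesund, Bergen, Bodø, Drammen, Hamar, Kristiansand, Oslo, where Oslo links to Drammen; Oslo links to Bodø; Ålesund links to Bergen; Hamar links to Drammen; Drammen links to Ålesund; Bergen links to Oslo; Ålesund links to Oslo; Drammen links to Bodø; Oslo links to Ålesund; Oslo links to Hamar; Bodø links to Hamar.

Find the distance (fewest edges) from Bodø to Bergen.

4

Distance 0: Bodø.
Distance 1: Hamar.
Distance 2: Drammen.
Distance 3: Ålesund.
Distance 4: Bergen, Oslo — contains Bergen.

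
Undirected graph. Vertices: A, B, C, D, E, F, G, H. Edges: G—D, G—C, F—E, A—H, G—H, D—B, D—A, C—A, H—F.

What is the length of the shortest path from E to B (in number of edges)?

5

Distance 0: E.
Distance 1: F.
Distance 2: H.
Distance 3: A, G.
Distance 4: C, D.
Distance 5: B — contains B.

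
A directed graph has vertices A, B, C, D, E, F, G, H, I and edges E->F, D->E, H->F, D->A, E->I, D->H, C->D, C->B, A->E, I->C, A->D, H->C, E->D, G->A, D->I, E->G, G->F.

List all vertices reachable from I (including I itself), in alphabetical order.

Start at I.
Its neighbours: C.
Then their neighbours: B, D.
Then next layer: A, E, H.
Then next layer: F, G.
Every vertex is now reached.

A, B, C, D, E, F, G, H, I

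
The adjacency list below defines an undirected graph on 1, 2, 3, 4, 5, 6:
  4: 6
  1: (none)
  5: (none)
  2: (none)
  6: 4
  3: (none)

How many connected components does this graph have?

From 1: component {1}.
From 2: component {2}.
From 3: component {3}.
From 4: component {4, 6}.
From 5: component {5}.
That's 5 components.

5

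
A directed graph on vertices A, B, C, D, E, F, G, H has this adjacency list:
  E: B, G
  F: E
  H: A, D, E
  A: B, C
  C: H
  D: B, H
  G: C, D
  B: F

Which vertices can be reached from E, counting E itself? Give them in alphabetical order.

Start at E.
Its neighbours: B, G.
Then their neighbours: C, D, F.
Then next layer: H.
Then next layer: A.
Every vertex is now reached.

A, B, C, D, E, F, G, H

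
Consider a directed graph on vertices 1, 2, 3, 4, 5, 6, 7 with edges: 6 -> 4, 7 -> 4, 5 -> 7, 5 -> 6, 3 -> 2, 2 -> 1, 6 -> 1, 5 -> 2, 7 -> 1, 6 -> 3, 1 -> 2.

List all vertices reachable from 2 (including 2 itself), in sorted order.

Start at 2.
Its neighbours: 1.
Nothing further is reachable.

1, 2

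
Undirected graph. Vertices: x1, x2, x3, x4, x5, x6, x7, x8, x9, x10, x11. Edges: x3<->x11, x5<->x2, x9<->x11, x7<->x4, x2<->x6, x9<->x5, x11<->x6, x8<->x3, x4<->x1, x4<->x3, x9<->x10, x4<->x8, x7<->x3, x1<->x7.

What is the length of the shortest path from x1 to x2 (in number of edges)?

Distance 0: x1.
Distance 1: x4, x7.
Distance 2: x3, x8.
Distance 3: x11.
Distance 4: x6, x9.
Distance 5: x2, x5, x10 — contains x2.

5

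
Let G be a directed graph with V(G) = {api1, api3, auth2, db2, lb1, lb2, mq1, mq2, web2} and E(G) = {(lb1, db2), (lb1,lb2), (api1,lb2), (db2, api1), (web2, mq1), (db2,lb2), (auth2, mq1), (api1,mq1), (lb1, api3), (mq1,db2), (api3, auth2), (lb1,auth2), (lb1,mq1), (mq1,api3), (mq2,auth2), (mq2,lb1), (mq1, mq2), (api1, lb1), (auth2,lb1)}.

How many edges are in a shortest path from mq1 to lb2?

Distance 0: mq1.
Distance 1: api3, db2, mq2.
Distance 2: api1, auth2, lb1, lb2 — contains lb2.

2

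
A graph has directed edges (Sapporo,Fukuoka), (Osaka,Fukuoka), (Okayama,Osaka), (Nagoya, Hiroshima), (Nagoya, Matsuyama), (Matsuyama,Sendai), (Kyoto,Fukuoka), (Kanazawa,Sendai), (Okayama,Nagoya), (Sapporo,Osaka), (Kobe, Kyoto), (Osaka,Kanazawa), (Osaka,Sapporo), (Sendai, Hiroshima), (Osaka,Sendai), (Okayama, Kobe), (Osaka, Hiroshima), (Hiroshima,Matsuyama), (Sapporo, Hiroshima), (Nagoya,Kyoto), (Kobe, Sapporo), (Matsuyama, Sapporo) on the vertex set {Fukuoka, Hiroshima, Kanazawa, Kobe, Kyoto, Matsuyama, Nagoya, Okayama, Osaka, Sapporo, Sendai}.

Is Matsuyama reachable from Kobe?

Yes

Explore from Kobe.
Distance 1: reach Kyoto, Sapporo.
Distance 2: reach Fukuoka, Hiroshima, Osaka.
Distance 3: reach Kanazawa, Matsuyama, Sendai.
Found Matsuyama.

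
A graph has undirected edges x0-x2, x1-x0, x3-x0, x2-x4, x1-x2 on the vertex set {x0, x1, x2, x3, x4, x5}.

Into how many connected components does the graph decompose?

From x0: component {x0, x1, x2, x3, x4}.
From x5: component {x5}.
That's 2 components.

2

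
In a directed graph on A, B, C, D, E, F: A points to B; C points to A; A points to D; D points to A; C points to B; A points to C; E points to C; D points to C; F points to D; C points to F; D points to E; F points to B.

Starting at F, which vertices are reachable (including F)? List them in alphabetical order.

A, B, C, D, E, F

Start at F.
Its neighbours: B, D.
Then their neighbours: A, C, E.
Every vertex is now reached.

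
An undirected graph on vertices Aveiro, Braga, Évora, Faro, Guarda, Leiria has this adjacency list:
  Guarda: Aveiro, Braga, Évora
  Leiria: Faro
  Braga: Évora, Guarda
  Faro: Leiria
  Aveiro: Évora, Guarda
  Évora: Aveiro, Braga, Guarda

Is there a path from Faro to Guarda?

No

Explore from Faro.
Distance 1: reach Leiria.
The search is exhausted without reaching Guarda; it lies in a different component.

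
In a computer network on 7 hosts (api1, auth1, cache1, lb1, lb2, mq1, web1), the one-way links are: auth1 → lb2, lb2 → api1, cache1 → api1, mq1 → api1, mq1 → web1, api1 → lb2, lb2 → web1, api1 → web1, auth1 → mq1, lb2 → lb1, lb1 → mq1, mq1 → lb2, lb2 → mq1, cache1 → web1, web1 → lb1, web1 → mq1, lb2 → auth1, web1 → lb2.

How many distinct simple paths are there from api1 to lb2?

4

api1→lb2
api1→web1→lb1→mq1→lb2
api1→web1→lb2
api1→web1→mq1→lb2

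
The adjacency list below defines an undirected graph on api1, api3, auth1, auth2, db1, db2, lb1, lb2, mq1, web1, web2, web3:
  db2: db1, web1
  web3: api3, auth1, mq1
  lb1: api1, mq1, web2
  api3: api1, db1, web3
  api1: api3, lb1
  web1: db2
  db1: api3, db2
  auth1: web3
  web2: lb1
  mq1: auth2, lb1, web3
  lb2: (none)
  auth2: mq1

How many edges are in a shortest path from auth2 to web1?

Distance 0: auth2.
Distance 1: mq1.
Distance 2: lb1, web3.
Distance 3: api1, api3, auth1, web2.
Distance 4: db1.
Distance 5: db2.
Distance 6: web1 — contains web1.

6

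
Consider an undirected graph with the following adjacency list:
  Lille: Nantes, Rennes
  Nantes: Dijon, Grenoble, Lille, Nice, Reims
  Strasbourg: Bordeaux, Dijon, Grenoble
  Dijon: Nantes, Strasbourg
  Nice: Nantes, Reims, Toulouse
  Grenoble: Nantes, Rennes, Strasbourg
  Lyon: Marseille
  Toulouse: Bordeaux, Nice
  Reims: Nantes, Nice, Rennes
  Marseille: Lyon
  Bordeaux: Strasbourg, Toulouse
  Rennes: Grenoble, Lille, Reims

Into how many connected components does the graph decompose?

2

From Bordeaux: component {Bordeaux, Dijon, Grenoble, Lille, Nantes, Nice, Reims, Rennes, Strasbourg, Toulouse}.
From Lyon: component {Lyon, Marseille}.
That's 2 components.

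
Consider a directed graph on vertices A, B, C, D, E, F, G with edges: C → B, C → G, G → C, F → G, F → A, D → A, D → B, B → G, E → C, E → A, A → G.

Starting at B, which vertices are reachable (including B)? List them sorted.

B, C, G

Start at B.
Its neighbours: G.
Then their neighbours: C.
Nothing further is reachable.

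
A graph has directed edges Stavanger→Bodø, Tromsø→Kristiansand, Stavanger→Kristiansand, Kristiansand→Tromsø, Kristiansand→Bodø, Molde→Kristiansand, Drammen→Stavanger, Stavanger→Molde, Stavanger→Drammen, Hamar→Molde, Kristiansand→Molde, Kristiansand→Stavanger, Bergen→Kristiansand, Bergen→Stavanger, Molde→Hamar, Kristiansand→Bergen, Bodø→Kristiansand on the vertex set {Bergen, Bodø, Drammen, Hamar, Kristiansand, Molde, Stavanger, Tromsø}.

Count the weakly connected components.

1

From Bergen: component {Bergen, Bodø, Drammen, Hamar, Kristiansand, Molde, Stavanger, Tromsø}.
That's 1 component.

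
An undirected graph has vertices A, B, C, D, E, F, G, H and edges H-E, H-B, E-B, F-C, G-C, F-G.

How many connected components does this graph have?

4

From A: component {A}.
From B: component {B, E, H}.
From C: component {C, F, G}.
From D: component {D}.
That's 4 components.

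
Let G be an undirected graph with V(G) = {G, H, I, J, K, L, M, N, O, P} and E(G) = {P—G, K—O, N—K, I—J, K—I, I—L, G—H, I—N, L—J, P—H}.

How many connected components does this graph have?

From G: component {G, H, P}.
From I: component {I, J, K, L, N, O}.
From M: component {M}.
That's 3 components.

3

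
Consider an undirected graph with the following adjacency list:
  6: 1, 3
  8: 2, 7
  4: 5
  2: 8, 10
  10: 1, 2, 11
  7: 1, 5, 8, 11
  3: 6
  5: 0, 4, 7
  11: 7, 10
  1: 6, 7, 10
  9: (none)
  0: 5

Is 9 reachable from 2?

No

Explore from 2.
Distance 1: reach 8, 10.
Distance 2: reach 1, 7, 11.
Distance 3: reach 5, 6.
Distance 4: reach 0, 3, 4.
The search is exhausted without reaching 9; it lies in a different component.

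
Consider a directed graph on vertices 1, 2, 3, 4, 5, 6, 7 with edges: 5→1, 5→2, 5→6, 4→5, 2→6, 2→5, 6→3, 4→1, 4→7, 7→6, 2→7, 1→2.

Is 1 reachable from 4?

Explore from 4.
Distance 1: reach 1, 5, 7.
Found 1.

Yes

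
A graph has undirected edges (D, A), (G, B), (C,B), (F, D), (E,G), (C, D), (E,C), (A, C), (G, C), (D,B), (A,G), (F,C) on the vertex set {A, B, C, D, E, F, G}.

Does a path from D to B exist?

Explore from D.
Distance 1: reach A, B, C, F.
Found B.

Yes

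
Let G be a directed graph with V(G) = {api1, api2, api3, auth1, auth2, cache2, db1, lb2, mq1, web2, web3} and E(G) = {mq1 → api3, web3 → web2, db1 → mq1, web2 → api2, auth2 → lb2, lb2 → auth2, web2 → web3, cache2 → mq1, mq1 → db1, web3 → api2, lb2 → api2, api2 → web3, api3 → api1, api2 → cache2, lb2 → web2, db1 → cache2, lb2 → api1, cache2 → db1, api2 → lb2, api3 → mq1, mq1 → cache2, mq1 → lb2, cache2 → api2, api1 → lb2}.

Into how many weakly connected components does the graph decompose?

From api1: component {api1, api2, api3, auth2, cache2, db1, lb2, mq1, web2, web3}.
From auth1: component {auth1}.
That's 2 components.

2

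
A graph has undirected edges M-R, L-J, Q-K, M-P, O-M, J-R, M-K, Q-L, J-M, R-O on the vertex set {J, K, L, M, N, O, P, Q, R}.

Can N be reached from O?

No

Explore from O.
Distance 1: reach M, R.
Distance 2: reach J, K, P.
Distance 3: reach L, Q.
The search is exhausted without reaching N; it lies in a different component.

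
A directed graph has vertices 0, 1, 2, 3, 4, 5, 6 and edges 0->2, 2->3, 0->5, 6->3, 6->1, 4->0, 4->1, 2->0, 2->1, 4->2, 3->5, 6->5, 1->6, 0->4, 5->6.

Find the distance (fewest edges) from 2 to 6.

2

Distance 0: 2.
Distance 1: 0, 1, 3.
Distance 2: 4, 5, 6 — contains 6.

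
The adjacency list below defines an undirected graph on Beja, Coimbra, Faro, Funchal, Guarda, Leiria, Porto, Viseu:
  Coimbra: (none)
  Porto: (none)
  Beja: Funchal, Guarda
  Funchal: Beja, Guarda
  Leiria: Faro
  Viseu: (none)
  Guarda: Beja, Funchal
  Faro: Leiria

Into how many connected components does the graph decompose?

From Beja: component {Beja, Funchal, Guarda}.
From Coimbra: component {Coimbra}.
From Faro: component {Faro, Leiria}.
From Porto: component {Porto}.
From Viseu: component {Viseu}.
That's 5 components.

5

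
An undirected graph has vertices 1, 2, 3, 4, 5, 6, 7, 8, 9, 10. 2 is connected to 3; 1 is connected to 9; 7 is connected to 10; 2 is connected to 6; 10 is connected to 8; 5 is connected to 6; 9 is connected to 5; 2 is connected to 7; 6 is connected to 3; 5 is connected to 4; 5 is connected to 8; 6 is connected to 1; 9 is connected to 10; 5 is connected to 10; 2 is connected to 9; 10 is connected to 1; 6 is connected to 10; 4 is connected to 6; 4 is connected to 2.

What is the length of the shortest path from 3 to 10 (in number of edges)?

Distance 0: 3.
Distance 1: 2, 6.
Distance 2: 1, 4, 5, 7, 9, 10 — contains 10.

2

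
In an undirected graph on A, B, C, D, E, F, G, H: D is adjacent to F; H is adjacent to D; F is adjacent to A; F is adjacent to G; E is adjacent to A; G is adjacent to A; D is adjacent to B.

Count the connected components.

From A: component {A, B, D, E, F, G, H}.
From C: component {C}.
That's 2 components.

2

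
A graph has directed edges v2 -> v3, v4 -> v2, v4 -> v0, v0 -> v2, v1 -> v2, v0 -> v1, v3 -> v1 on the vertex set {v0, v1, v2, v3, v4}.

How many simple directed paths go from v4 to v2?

3

v4→v0→v1→v2
v4→v0→v2
v4→v2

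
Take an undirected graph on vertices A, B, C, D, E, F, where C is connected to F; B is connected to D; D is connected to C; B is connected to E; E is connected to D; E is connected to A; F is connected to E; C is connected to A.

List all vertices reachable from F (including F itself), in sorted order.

A, B, C, D, E, F

Start at F.
Its neighbours: C, E.
Then their neighbours: A, B, D.
Every vertex is now reached.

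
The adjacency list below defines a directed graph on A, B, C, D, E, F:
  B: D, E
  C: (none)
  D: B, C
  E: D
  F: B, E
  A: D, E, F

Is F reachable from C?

C has no outgoing edges, so nothing is reachable from it.

No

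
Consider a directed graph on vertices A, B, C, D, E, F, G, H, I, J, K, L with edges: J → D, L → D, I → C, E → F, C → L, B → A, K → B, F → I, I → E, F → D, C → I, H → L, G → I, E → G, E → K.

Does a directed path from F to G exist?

Explore from F.
Distance 1: reach D, I.
Distance 2: reach C, E.
Distance 3: reach G, K, L.
Found G.

Yes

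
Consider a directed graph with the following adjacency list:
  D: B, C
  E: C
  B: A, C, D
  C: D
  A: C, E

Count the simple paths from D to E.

1

D→B→A→E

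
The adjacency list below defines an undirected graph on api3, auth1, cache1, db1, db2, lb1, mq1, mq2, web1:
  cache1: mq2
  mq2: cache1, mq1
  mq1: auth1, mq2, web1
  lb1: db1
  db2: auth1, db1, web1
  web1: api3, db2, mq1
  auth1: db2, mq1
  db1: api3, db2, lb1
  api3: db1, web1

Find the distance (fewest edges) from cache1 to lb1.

Distance 0: cache1.
Distance 1: mq2.
Distance 2: mq1.
Distance 3: auth1, web1.
Distance 4: api3, db2.
Distance 5: db1.
Distance 6: lb1 — contains lb1.

6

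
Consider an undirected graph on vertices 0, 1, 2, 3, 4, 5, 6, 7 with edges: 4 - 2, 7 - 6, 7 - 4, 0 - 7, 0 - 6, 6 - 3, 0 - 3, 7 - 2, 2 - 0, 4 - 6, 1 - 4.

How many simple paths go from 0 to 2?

12

0–2
0–3–6–4–2
0–3–6–4–7–2
0–3–6–7–2
0–3–6–7–4–2
0–6–4–2
0–6–4–7–2
0–6–7–2
0–6–7–4–2
0–7–2
0–7–4–2
0–7–6–4–2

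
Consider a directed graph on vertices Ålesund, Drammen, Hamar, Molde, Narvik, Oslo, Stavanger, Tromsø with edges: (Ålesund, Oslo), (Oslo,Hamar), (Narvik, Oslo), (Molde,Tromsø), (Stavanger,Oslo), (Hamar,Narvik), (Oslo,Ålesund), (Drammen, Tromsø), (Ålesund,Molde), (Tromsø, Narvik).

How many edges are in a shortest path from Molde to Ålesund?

Distance 0: Molde.
Distance 1: Tromsø.
Distance 2: Narvik.
Distance 3: Oslo.
Distance 4: Ålesund, Hamar — contains Ålesund.

4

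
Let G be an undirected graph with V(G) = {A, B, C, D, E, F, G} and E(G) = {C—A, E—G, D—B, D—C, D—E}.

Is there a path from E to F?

Explore from E.
Distance 1: reach D, G.
Distance 2: reach B, C.
Distance 3: reach A.
The search is exhausted without reaching F; it lies in a different component.

No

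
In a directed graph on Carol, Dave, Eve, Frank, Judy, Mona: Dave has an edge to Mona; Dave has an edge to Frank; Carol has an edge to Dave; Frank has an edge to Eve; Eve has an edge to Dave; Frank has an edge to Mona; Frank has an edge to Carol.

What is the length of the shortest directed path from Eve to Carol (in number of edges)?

Distance 0: Eve.
Distance 1: Dave.
Distance 2: Frank, Mona.
Distance 3: Carol — contains Carol.

3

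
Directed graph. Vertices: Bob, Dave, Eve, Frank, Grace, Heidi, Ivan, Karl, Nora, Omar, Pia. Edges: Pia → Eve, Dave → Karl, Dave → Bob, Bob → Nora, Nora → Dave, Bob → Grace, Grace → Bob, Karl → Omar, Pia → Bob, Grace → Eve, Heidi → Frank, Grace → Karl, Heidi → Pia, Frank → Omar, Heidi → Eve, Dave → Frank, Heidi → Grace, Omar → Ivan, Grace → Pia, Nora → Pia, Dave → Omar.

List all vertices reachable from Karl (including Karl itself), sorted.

Start at Karl.
Its neighbours: Omar.
Then their neighbours: Ivan.
Nothing further is reachable.

Ivan, Karl, Omar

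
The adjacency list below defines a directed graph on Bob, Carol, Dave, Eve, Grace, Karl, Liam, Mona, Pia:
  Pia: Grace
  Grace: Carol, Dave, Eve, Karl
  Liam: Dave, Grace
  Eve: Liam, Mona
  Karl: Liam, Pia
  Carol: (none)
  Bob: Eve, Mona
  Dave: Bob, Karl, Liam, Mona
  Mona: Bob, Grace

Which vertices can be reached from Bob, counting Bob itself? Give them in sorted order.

Bob, Carol, Dave, Eve, Grace, Karl, Liam, Mona, Pia

Start at Bob.
Its neighbours: Eve, Mona.
Then their neighbours: Grace, Liam.
Then next layer: Carol, Dave, Karl.
Then next layer: Pia.
Every vertex is now reached.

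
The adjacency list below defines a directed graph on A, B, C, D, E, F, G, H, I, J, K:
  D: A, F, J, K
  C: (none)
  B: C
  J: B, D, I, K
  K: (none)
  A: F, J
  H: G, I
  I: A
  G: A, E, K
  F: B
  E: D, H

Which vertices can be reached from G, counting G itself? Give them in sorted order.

Start at G.
Its neighbours: A, E, K.
Then their neighbours: D, F, H, J.
Then next layer: B, I.
Then next layer: C.
Every vertex is now reached.

A, B, C, D, E, F, G, H, I, J, K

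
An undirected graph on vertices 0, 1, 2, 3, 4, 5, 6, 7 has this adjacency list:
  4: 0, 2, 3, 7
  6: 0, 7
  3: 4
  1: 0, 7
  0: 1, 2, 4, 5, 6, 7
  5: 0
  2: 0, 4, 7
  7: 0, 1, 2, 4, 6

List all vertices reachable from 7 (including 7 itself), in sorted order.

Start at 7.
Its neighbours: 0, 1, 2, 4, 6.
Then their neighbours: 3, 5.
Every vertex is now reached.

0, 1, 2, 3, 4, 5, 6, 7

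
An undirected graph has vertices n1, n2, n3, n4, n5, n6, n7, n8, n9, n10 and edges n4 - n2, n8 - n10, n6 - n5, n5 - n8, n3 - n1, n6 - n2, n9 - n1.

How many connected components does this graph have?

From n1: component {n1, n3, n9}.
From n2: component {n2, n4, n5, n6, n8, n10}.
From n7: component {n7}.
That's 3 components.

3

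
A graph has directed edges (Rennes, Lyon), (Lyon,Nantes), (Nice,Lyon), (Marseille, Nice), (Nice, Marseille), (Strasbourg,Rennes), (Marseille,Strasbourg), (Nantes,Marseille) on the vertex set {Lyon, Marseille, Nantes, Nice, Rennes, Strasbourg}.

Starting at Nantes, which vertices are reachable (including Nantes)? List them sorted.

Start at Nantes.
Its neighbours: Marseille.
Then their neighbours: Nice, Strasbourg.
Then next layer: Lyon, Rennes.
Every vertex is now reached.

Lyon, Marseille, Nantes, Nice, Rennes, Strasbourg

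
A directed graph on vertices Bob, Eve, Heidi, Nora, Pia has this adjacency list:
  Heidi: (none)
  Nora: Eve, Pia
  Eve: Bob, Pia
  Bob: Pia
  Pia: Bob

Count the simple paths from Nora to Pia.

3

Nora→Eve→Bob→Pia
Nora→Eve→Pia
Nora→Pia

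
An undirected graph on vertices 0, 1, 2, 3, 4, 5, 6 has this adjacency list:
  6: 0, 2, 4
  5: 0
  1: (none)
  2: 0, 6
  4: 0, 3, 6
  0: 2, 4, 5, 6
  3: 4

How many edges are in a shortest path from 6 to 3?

2

Distance 0: 6.
Distance 1: 0, 2, 4.
Distance 2: 3, 5 — contains 3.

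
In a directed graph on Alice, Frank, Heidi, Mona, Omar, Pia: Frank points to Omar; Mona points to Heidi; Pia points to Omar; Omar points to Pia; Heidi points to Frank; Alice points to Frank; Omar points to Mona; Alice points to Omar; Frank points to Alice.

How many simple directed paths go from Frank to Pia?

Frank→Alice→Omar→Pia
Frank→Omar→Pia

2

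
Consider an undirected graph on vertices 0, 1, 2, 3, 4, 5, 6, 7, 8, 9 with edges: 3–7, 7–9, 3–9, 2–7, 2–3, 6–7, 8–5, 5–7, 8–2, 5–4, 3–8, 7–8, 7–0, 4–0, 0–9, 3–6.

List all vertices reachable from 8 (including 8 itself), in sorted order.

0, 2, 3, 4, 5, 6, 7, 8, 9

Start at 8.
Its neighbours: 2, 3, 5, 7.
Then their neighbours: 0, 4, 6, 9.
Nothing further is reachable.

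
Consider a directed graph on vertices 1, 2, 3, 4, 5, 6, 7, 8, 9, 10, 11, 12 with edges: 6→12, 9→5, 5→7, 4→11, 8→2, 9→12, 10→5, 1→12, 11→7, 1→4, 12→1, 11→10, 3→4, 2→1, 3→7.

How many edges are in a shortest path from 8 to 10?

Distance 0: 8.
Distance 1: 2.
Distance 2: 1.
Distance 3: 4, 12.
Distance 4: 11.
Distance 5: 7, 10 — contains 10.

5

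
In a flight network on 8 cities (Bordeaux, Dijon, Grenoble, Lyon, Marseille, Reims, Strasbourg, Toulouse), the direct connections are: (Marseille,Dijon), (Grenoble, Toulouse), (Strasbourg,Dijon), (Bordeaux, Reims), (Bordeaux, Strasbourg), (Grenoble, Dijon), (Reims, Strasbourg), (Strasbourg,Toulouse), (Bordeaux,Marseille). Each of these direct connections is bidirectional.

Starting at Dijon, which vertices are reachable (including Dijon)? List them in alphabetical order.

Bordeaux, Dijon, Grenoble, Marseille, Reims, Strasbourg, Toulouse

Start at Dijon.
Its neighbours: Grenoble, Marseille, Strasbourg.
Then their neighbours: Bordeaux, Reims, Toulouse.
Nothing further is reachable.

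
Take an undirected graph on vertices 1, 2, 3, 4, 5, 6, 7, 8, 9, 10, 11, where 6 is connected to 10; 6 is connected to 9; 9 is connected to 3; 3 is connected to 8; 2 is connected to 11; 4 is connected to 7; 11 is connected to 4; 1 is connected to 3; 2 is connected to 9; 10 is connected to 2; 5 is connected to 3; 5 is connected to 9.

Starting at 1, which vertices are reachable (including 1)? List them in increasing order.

Start at 1.
Its neighbours: 3.
Then their neighbours: 5, 8, 9.
Then next layer: 2, 6.
Then next layer: 10, 11.
Then next layer: 4.
Then next layer: 7.
Every vertex is now reached.

1, 2, 3, 4, 5, 6, 7, 8, 9, 10, 11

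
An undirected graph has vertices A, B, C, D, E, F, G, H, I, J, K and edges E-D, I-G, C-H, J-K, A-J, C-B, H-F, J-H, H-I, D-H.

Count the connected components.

From A: component {A, B, C, D, E, F, G, H, I, J, K}.
That's 1 component.

1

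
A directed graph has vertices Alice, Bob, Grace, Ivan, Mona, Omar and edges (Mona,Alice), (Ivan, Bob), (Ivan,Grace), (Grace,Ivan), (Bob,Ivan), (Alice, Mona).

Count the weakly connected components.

From Alice: component {Alice, Mona}.
From Bob: component {Bob, Grace, Ivan}.
From Omar: component {Omar}.
That's 3 components.

3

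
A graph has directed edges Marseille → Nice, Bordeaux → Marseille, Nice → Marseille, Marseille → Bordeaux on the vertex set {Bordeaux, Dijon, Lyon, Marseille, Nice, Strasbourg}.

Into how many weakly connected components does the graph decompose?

4

From Bordeaux: component {Bordeaux, Marseille, Nice}.
From Dijon: component {Dijon}.
From Lyon: component {Lyon}.
From Strasbourg: component {Strasbourg}.
That's 4 components.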